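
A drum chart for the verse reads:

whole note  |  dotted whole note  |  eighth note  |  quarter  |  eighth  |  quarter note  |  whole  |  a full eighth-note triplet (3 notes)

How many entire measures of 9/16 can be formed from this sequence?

One bar of 9/16 = 9 sixteenth notes.
Convert each value to sixteenth notes: whole note = 16; dotted whole note = 24; eighth note = 2; quarter = 4; eighth = 2; quarter note = 4; whole = 16; a full eighth-note triplet (3 notes) (three triplet eighths span one quarter) = 4.
Sum: 16 + 24 + 2 + 4 + 2 + 4 + 16 + 4 = 72.
72 ÷ 9 = 8 complete bars with 0 left over.

8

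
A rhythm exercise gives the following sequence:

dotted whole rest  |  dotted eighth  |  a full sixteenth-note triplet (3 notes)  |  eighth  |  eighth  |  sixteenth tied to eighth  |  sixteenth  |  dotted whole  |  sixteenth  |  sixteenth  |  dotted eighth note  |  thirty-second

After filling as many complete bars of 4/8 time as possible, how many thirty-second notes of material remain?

One bar of 4/8 = 16 thirty-second notes.
Convert each value to thirty-second notes: dotted whole rest = 48; dotted eighth = 6; a full sixteenth-note triplet (3 notes) (three triplet sixteenths span one eighth) = 4; eighth = 4; eighth = 4; sixteenth tied to eighth (sixteenth + eighth) = 6; sixteenth = 2; dotted whole = 48; sixteenth = 2; sixteenth = 2; dotted eighth note = 6; thirty-second = 1.
Sum: 48 + 6 + 4 + 4 + 4 + 6 + 2 + 48 + 2 + 2 + 6 + 1 = 133.
133 ÷ 16 = 8 complete bars with 5 thirty-second notes remaining.

5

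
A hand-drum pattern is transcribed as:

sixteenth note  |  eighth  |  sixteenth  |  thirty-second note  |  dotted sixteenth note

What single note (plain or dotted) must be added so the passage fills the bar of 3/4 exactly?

dotted quarter note

The bar of 3/4 = 24 thirty-second notes.
Convert each value to thirty-second notes: sixteenth note = 2; eighth = 4; sixteenth = 2; thirty-second note = 1; dotted sixteenth note = 3.
Sum: 2 + 4 + 2 + 1 + 3 = 12.
Remaining: 24 − 12 = 12 thirty-second notes, which is a dotted quarter note.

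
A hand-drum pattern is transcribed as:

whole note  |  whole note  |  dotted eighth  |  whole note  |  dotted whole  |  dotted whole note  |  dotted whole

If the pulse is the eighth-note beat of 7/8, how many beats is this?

One eighth-note beat = 2 sixteenth notes.
Express everything in sixteenth notes: whole note = 16; whole note = 16; dotted eighth = 3; whole note = 16; dotted whole = 24; dotted whole note = 24; dotted whole = 24.
Altogether 16 + 16 + 3 + 16 + 24 + 24 + 24 = 123.
123 ÷ 2 = 61.5 beats.

61.5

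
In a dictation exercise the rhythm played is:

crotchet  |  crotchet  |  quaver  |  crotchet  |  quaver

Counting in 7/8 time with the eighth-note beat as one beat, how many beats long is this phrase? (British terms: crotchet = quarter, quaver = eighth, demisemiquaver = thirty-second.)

One eighth-note beat = 2 sixteenth notes.
Express everything in sixteenth notes: crotchet = 4; crotchet = 4; quaver = 2; crotchet = 4; quaver = 2.
Sum: 4 + 4 + 2 + 4 + 2 = 16.
16 ÷ 2 = 8 beats.

8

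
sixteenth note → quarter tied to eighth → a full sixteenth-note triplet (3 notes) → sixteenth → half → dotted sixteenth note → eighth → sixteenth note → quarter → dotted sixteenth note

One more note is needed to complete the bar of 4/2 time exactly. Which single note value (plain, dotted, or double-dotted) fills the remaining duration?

The bar of 4/2 = 64 thirty-second notes.
Each duration in thirty-second notes: sixteenth note = 2; quarter tied to eighth (quarter + eighth) = 12; a full sixteenth-note triplet (3 notes) (three triplet sixteenths span one eighth) = 4; sixteenth = 2; half = 16; dotted sixteenth note = 3; eighth = 4; sixteenth note = 2; quarter = 8; dotted sixteenth note = 3.
Total: 2 + 12 + 4 + 2 + 16 + 3 + 4 + 2 + 8 + 3 = 56.
Remaining: 64 − 56 = 8 thirty-second notes, which is a quarter note.

quarter note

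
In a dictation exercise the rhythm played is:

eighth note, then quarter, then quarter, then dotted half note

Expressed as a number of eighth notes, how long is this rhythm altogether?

Convert each value to eighth notes: eighth note = 1; quarter = 2; quarter = 2; dotted half note = 6.
Altogether 1 + 2 + 2 + 6 = 11 eighth notes.

11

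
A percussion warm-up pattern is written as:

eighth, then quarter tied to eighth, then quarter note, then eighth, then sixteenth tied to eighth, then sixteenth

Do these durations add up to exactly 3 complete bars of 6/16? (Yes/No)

Yes

One bar of 6/16 = 6 sixteenth notes, so 3 bars = 18.
Each duration in sixteenth notes: eighth = 2; quarter tied to eighth (quarter + eighth) = 6; quarter note = 4; eighth = 2; sixteenth tied to eighth (sixteenth + eighth) = 3; sixteenth = 1.
Adding: 2 + 6 + 4 + 2 + 3 + 1 = 18.
18 equals 18, so the answer is Yes.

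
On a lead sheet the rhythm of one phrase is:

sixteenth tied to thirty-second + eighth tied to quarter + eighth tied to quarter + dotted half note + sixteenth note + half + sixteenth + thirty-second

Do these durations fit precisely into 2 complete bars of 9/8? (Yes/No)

One bar of 9/8 = 36 thirty-second notes, so 2 bars = 72.
Working in thirty-second notes: sixteenth tied to thirty-second (sixteenth + thirty-second) = 3; eighth tied to quarter (eighth + quarter) = 12; eighth tied to quarter (eighth + quarter) = 12; dotted half note = 24; sixteenth note = 2; half = 16; sixteenth = 2; thirty-second = 1.
Adding: 3 + 12 + 12 + 24 + 2 + 16 + 2 + 1 = 72.
72 equals 72, so the answer is Yes.

Yes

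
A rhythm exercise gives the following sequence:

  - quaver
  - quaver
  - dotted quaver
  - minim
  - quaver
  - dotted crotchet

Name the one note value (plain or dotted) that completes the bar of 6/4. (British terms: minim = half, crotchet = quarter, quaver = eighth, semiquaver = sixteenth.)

sixteenth note

The bar of 6/4 = 24 sixteenth notes.
In sixteenth notes: quaver = 2; quaver = 2; dotted quaver = 3; minim = 8; quaver = 2; dotted crotchet = 6.
Total: 2 + 2 + 3 + 8 + 2 + 6 = 23.
Remaining: 24 − 23 = 1 sixteenth note, which is a sixteenth note.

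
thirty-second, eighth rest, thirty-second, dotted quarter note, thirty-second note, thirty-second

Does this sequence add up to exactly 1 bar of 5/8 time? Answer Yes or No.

Yes

One bar of 5/8 = 20 thirty-second notes.
Express everything in thirty-second notes: thirty-second = 1; eighth rest = 4; thirty-second = 1; dotted quarter note = 12; thirty-second note = 1; thirty-second = 1.
Sum: 1 + 4 + 1 + 12 + 1 + 1 = 20.
20 equals 20, so the answer is Yes.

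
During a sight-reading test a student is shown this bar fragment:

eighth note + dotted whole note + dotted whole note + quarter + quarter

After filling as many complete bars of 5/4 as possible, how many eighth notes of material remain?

9

One bar of 5/4 = 10 eighth notes.
Convert each value to eighth notes: eighth note = 1; dotted whole note = 12; dotted whole note = 12; quarter = 2; quarter = 2.
Adding: 1 + 12 + 12 + 2 + 2 = 29.
29 ÷ 10 = 2 complete bars with 9 eighth notes remaining.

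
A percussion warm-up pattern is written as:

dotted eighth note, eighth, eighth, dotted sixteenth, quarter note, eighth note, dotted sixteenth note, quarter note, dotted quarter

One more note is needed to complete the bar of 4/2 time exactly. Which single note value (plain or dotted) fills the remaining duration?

The bar of 4/2 = 64 thirty-second notes.
In thirty-second notes: dotted eighth note = 6; eighth = 4; eighth = 4; dotted sixteenth = 3; quarter note = 8; eighth note = 4; dotted sixteenth note = 3; quarter note = 8; dotted quarter = 12.
Altogether 6 + 4 + 4 + 3 + 8 + 4 + 3 + 8 + 12 = 52.
Remaining: 64 − 52 = 12 thirty-second notes, which is a dotted quarter note.

dotted quarter note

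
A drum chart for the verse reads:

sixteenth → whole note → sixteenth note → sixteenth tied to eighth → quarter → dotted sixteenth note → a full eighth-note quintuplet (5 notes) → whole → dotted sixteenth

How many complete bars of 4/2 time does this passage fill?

One bar of 4/2 = 64 thirty-second notes.
Each duration in thirty-second notes: sixteenth = 2; whole note = 32; sixteenth note = 2; sixteenth tied to eighth (sixteenth + eighth) = 6; quarter = 8; dotted sixteenth note = 3; a full eighth-note quintuplet (5 notes) (five quintuplet eighths span one half) = 16; whole = 32; dotted sixteenth = 3.
Adding: 2 + 32 + 2 + 6 + 8 + 3 + 16 + 32 + 3 = 104.
104 ÷ 64 = 1 complete bar with 40 left over.

1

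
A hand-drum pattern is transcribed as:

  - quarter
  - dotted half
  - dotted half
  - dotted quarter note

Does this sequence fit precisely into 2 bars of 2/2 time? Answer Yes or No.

No

One bar of 2/2 = 8 eighth notes, so 2 bars = 16.
Each duration in eighth notes: quarter = 2; dotted half = 6; dotted half = 6; dotted quarter note = 3.
Altogether 2 + 6 + 6 + 3 = 17.
17 exceeds 16, so the answer is No.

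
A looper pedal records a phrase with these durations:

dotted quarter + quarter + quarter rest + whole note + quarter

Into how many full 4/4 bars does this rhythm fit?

2

One bar of 4/4 = 8 eighth notes.
Convert each value to eighth notes: dotted quarter = 3; quarter = 2; quarter rest = 2; whole note = 8; quarter = 2.
Adding: 3 + 2 + 2 + 8 + 2 = 17.
17 ÷ 8 = 2 complete bars with 1 left over.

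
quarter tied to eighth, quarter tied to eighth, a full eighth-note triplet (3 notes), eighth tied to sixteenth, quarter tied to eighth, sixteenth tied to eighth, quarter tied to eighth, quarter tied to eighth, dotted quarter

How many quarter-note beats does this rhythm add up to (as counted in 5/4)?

One quarter-note beat = 4 sixteenth notes.
In sixteenth notes: quarter tied to eighth (quarter + eighth) = 6; quarter tied to eighth (quarter + eighth) = 6; a full eighth-note triplet (3 notes) (three triplet eighths span one quarter) = 4; eighth tied to sixteenth (eighth + sixteenth) = 3; quarter tied to eighth (quarter + eighth) = 6; sixteenth tied to eighth (sixteenth + eighth) = 3; quarter tied to eighth (quarter + eighth) = 6; quarter tied to eighth (quarter + eighth) = 6; dotted quarter = 6.
Total: 6 + 6 + 4 + 3 + 6 + 3 + 6 + 6 + 6 = 46.
46 ÷ 4 = 11.5 beats.

11.5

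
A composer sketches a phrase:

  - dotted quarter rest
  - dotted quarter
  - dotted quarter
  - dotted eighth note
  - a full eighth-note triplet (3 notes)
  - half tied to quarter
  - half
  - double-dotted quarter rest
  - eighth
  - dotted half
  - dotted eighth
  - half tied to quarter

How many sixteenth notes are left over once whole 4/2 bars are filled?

17

One bar of 4/2 = 32 sixteenth notes.
Express everything in sixteenth notes: dotted quarter rest = 6; dotted quarter = 6; dotted quarter = 6; dotted eighth note = 3; a full eighth-note triplet (3 notes) (three triplet eighths span one quarter) = 4; half tied to quarter (half + quarter) = 12; half = 8; double-dotted quarter rest = 7; eighth = 2; dotted half = 12; dotted eighth = 3; half tied to quarter (half + quarter) = 12.
Sum: 6 + 6 + 6 + 3 + 4 + 12 + 8 + 7 + 2 + 12 + 3 + 12 = 81.
81 ÷ 32 = 2 complete bars with 17 sixteenth notes remaining.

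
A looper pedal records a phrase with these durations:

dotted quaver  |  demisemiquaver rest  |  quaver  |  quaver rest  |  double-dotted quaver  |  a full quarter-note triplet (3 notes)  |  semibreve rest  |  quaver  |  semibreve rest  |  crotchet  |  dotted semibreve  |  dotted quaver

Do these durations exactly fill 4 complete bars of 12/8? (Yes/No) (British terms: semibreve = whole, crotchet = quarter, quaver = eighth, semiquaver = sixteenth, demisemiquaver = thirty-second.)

No

One bar of 12/8 = 48 thirty-second notes, so 4 bars = 192.
Convert each value to thirty-second notes: dotted quaver = 6; demisemiquaver rest = 1; quaver = 4; quaver rest = 4; double-dotted quaver = 7; a full quarter-note triplet (3 notes) (three triplet quarters span one half) = 16; semibreve rest = 32; quaver = 4; semibreve rest = 32; crotchet = 8; dotted semibreve = 48; dotted quaver = 6.
Altogether 6 + 1 + 4 + 4 + 7 + 16 + 32 + 4 + 32 + 8 + 48 + 6 = 168.
168 falls short of 192, so the answer is No.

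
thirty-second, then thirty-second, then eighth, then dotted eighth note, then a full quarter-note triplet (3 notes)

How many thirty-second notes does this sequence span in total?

Convert each value to thirty-second notes: thirty-second = 1; thirty-second = 1; eighth = 4; dotted eighth note = 6; a full quarter-note triplet (3 notes) (three triplet quarters span one half) = 16.
Sum: 1 + 1 + 4 + 6 + 16 = 28 thirty-second notes.

28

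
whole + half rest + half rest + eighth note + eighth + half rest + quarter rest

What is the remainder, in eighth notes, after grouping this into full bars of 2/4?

0

One bar of 2/4 = 4 eighth notes.
Each duration in eighth notes: whole = 8; half rest = 4; half rest = 4; eighth note = 1; eighth = 1; half rest = 4; quarter rest = 2.
Sum: 8 + 4 + 4 + 1 + 1 + 4 + 2 = 24.
24 ÷ 4 = 6 complete bars with 0 eighth notes remaining.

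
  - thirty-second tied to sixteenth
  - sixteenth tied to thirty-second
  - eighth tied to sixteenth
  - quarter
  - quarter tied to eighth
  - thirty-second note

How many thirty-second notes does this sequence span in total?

33

Express everything in thirty-second notes: thirty-second tied to sixteenth (thirty-second + sixteenth) = 3; sixteenth tied to thirty-second (sixteenth + thirty-second) = 3; eighth tied to sixteenth (eighth + sixteenth) = 6; quarter = 8; quarter tied to eighth (quarter + eighth) = 12; thirty-second note = 1.
Sum: 3 + 3 + 6 + 8 + 12 + 1 = 33 thirty-second notes.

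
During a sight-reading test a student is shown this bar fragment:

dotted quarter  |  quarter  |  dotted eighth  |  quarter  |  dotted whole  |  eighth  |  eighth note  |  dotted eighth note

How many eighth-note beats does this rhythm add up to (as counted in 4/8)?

24

One eighth-note beat = 2 sixteenth notes.
Each duration in sixteenth notes: dotted quarter = 6; quarter = 4; dotted eighth = 3; quarter = 4; dotted whole = 24; eighth = 2; eighth note = 2; dotted eighth note = 3.
Sum: 6 + 4 + 3 + 4 + 24 + 2 + 2 + 3 = 48.
48 ÷ 2 = 24 beats.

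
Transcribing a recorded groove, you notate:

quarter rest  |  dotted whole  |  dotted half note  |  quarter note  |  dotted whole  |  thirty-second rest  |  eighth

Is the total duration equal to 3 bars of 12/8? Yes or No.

One bar of 12/8 = 48 thirty-second notes, so 3 bars = 144.
Express everything in thirty-second notes: quarter rest = 8; dotted whole = 48; dotted half note = 24; quarter note = 8; dotted whole = 48; thirty-second rest = 1; eighth = 4.
Altogether 8 + 48 + 24 + 8 + 48 + 1 + 4 = 141.
141 falls short of 144, so the answer is No.

No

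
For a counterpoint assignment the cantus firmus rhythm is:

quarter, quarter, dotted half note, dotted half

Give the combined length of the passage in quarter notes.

Working in quarter notes: quarter = 1; quarter = 1; dotted half note = 3; dotted half = 3.
Altogether 1 + 1 + 3 + 3 = 8 quarter notes.

8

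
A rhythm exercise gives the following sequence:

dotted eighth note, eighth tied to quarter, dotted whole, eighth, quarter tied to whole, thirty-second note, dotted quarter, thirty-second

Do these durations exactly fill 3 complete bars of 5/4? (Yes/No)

One bar of 5/4 = 40 thirty-second notes, so 3 bars = 120.
Convert each value to thirty-second notes: dotted eighth note = 6; eighth tied to quarter (eighth + quarter) = 12; dotted whole = 48; eighth = 4; quarter tied to whole (quarter + whole) = 40; thirty-second note = 1; dotted quarter = 12; thirty-second = 1.
Total: 6 + 12 + 48 + 4 + 40 + 1 + 12 + 1 = 124.
124 exceeds 120, so the answer is No.

No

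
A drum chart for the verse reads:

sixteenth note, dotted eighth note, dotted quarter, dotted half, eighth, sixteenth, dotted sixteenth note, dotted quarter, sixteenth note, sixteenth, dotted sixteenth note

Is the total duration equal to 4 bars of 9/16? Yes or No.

Yes

One bar of 9/16 = 18 thirty-second notes, so 4 bars = 72.
Working in thirty-second notes: sixteenth note = 2; dotted eighth note = 6; dotted quarter = 12; dotted half = 24; eighth = 4; sixteenth = 2; dotted sixteenth note = 3; dotted quarter = 12; sixteenth note = 2; sixteenth = 2; dotted sixteenth note = 3.
Sum: 2 + 6 + 12 + 24 + 4 + 2 + 3 + 12 + 2 + 2 + 3 = 72.
72 equals 72, so the answer is Yes.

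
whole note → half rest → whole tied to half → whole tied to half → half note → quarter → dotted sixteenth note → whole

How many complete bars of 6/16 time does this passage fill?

16

One bar of 6/16 = 12 thirty-second notes.
In thirty-second notes: whole note = 32; half rest = 16; whole tied to half (whole + half) = 48; whole tied to half (whole + half) = 48; half note = 16; quarter = 8; dotted sixteenth note = 3; whole = 32.
Total: 32 + 16 + 48 + 48 + 16 + 8 + 3 + 32 = 203.
203 ÷ 12 = 16 complete bars with 11 left over.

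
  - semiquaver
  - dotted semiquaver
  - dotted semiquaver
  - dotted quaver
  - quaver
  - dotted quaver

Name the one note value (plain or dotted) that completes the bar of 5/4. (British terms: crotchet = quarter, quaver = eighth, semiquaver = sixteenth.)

half note

The bar of 5/4 = 40 thirty-second notes.
Each duration in thirty-second notes: semiquaver = 2; dotted semiquaver = 3; dotted semiquaver = 3; dotted quaver = 6; quaver = 4; dotted quaver = 6.
Adding: 2 + 3 + 3 + 6 + 4 + 6 = 24.
Remaining: 40 − 24 = 16 thirty-second notes, which is a half note.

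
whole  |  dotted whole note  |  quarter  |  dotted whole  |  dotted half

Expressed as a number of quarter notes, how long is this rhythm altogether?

20

Convert each value to quarter notes: whole = 4; dotted whole note = 6; quarter = 1; dotted whole = 6; dotted half = 3.
Altogether 4 + 6 + 1 + 6 + 3 = 20 quarter notes.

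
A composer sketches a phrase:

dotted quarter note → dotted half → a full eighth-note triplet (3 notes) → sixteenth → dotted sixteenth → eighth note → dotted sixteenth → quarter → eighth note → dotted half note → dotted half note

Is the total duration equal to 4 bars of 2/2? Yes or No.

One bar of 2/2 = 32 thirty-second notes, so 4 bars = 128.
Convert each value to thirty-second notes: dotted quarter note = 12; dotted half = 24; a full eighth-note triplet (3 notes) (three triplet eighths span one quarter) = 8; sixteenth = 2; dotted sixteenth = 3; eighth note = 4; dotted sixteenth = 3; quarter = 8; eighth note = 4; dotted half note = 24; dotted half note = 24.
Altogether 12 + 24 + 8 + 2 + 3 + 4 + 3 + 8 + 4 + 24 + 24 = 116.
116 falls short of 128, so the answer is No.

No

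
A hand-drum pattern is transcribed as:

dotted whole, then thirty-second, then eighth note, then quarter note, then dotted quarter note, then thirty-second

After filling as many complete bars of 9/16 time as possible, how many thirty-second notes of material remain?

2

One bar of 9/16 = 18 thirty-second notes.
Express everything in thirty-second notes: dotted whole = 48; thirty-second = 1; eighth note = 4; quarter note = 8; dotted quarter note = 12; thirty-second = 1.
Adding: 48 + 1 + 4 + 8 + 12 + 1 = 74.
74 ÷ 18 = 4 complete bars with 2 thirty-second notes remaining.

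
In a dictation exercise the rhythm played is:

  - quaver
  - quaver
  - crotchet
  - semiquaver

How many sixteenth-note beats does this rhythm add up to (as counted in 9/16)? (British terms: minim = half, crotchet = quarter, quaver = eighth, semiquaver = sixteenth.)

One sixteenth-note beat = 2 thirty-second notes.
Each duration in thirty-second notes: quaver = 4; quaver = 4; crotchet = 8; semiquaver = 2.
Sum: 4 + 4 + 8 + 2 = 18.
18 ÷ 2 = 9 beats.

9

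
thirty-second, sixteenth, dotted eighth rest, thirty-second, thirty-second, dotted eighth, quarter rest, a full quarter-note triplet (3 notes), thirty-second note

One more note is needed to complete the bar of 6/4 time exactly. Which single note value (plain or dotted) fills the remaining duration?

dotted eighth note

The bar of 6/4 = 48 thirty-second notes.
Convert each value to thirty-second notes: thirty-second = 1; sixteenth = 2; dotted eighth rest = 6; thirty-second = 1; thirty-second = 1; dotted eighth = 6; quarter rest = 8; a full quarter-note triplet (3 notes) (three triplet quarters span one half) = 16; thirty-second note = 1.
Altogether 1 + 2 + 6 + 1 + 1 + 6 + 8 + 16 + 1 = 42.
Remaining: 48 − 42 = 6 thirty-second notes, which is a dotted eighth note.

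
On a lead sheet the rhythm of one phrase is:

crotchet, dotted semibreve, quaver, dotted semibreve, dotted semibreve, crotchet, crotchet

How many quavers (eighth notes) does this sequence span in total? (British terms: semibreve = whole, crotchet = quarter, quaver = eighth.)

Working in eighth notes: crotchet = 2; dotted semibreve = 12; quaver = 1; dotted semibreve = 12; dotted semibreve = 12; crotchet = 2; crotchet = 2.
Altogether 2 + 12 + 1 + 12 + 12 + 2 + 2 = 43 eighth notes.

43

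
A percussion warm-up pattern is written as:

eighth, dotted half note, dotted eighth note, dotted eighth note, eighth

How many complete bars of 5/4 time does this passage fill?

1

One bar of 5/4 = 20 sixteenth notes.
In sixteenth notes: eighth = 2; dotted half note = 12; dotted eighth note = 3; dotted eighth note = 3; eighth = 2.
Total: 2 + 12 + 3 + 3 + 2 = 22.
22 ÷ 20 = 1 complete bar with 2 left over.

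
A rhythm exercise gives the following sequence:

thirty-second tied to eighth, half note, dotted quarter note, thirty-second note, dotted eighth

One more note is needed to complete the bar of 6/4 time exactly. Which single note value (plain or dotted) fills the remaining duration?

The bar of 6/4 = 48 thirty-second notes.
Each duration in thirty-second notes: thirty-second tied to eighth (thirty-second + eighth) = 5; half note = 16; dotted quarter note = 12; thirty-second note = 1; dotted eighth = 6.
Sum: 5 + 16 + 12 + 1 + 6 = 40.
Remaining: 48 − 40 = 8 thirty-second notes, which is a quarter note.

quarter note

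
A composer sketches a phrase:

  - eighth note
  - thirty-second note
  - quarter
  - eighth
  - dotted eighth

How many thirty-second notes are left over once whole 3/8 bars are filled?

11

One bar of 3/8 = 12 thirty-second notes.
Each duration in thirty-second notes: eighth note = 4; thirty-second note = 1; quarter = 8; eighth = 4; dotted eighth = 6.
Total: 4 + 1 + 8 + 4 + 6 = 23.
23 ÷ 12 = 1 complete bar with 11 thirty-second notes remaining.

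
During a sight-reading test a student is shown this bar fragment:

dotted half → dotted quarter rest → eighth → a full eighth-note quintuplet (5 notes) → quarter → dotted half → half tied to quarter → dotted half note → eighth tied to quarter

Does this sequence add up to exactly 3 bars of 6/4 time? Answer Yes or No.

One bar of 6/4 = 12 eighth notes, so 3 bars = 36.
Each duration in eighth notes: dotted half = 6; dotted quarter rest = 3; eighth = 1; a full eighth-note quintuplet (5 notes) (five quintuplet eighths span one half) = 4; quarter = 2; dotted half = 6; half tied to quarter (half + quarter) = 6; dotted half note = 6; eighth tied to quarter (eighth + quarter) = 3.
Sum: 6 + 3 + 1 + 4 + 2 + 6 + 6 + 6 + 3 = 37.
37 exceeds 36, so the answer is No.

No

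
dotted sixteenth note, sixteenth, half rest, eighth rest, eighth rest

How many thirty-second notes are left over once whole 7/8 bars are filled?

One bar of 7/8 = 28 thirty-second notes.
Working in thirty-second notes: dotted sixteenth note = 3; sixteenth = 2; half rest = 16; eighth rest = 4; eighth rest = 4.
Total: 3 + 2 + 16 + 4 + 4 = 29.
29 ÷ 28 = 1 complete bar with 1 thirty-second note remaining.

1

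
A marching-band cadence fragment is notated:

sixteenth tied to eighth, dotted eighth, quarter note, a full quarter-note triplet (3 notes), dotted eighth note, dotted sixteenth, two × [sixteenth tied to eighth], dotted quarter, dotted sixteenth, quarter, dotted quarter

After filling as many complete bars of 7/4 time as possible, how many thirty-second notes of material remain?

One bar of 7/4 = 56 thirty-second notes.
Convert each value to thirty-second notes: sixteenth tied to eighth (sixteenth + eighth) = 6; dotted eighth = 6; quarter note = 8; a full quarter-note triplet (3 notes) (three triplet quarters span one half) = 16; dotted eighth note = 6; dotted sixteenth = 3; sixteenth tied to eighth (sixteenth + eighth) = 6; sixteenth tied to eighth (sixteenth + eighth) = 6; dotted quarter = 12; dotted sixteenth = 3; quarter = 8; dotted quarter = 12.
Sum: 6 + 6 + 8 + 16 + 6 + 3 + 6 + 6 + 12 + 3 + 8 + 12 = 92.
92 ÷ 56 = 1 complete bar with 36 thirty-second notes remaining.

36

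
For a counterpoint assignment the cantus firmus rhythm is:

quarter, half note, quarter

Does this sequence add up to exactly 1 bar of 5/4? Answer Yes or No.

One bar of 5/4 = 5 quarter notes.
Working in quarter notes: quarter = 1; half note = 2; quarter = 1.
Adding: 1 + 2 + 1 = 4.
4 falls short of 5, so the answer is No.

No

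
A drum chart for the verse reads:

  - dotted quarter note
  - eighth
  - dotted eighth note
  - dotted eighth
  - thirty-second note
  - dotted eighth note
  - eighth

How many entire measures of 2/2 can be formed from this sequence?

1

One bar of 2/2 = 32 thirty-second notes.
Working in thirty-second notes: dotted quarter note = 12; eighth = 4; dotted eighth note = 6; dotted eighth = 6; thirty-second note = 1; dotted eighth note = 6; eighth = 4.
Altogether 12 + 4 + 6 + 6 + 1 + 6 + 4 = 39.
39 ÷ 32 = 1 complete bar with 7 left over.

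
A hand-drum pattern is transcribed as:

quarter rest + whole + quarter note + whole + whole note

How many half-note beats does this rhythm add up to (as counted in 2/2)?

One half-note beat = 2 quarter notes.
Each duration in quarter notes: quarter rest = 1; whole = 4; quarter note = 1; whole = 4; whole note = 4.
Total: 1 + 4 + 1 + 4 + 4 = 14.
14 ÷ 2 = 7 beats.

7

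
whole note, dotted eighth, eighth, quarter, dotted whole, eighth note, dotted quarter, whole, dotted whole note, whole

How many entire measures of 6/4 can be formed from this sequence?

One bar of 6/4 = 24 sixteenth notes.
In sixteenth notes: whole note = 16; dotted eighth = 3; eighth = 2; quarter = 4; dotted whole = 24; eighth note = 2; dotted quarter = 6; whole = 16; dotted whole note = 24; whole = 16.
Total: 16 + 3 + 2 + 4 + 24 + 2 + 6 + 16 + 24 + 16 = 113.
113 ÷ 24 = 4 complete bars with 17 left over.

4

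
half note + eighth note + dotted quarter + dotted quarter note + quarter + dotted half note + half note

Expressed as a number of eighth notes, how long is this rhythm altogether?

Working in eighth notes: half note = 4; eighth note = 1; dotted quarter = 3; dotted quarter note = 3; quarter = 2; dotted half note = 6; half note = 4.
Adding: 4 + 1 + 3 + 3 + 2 + 6 + 4 = 23 eighth notes.

23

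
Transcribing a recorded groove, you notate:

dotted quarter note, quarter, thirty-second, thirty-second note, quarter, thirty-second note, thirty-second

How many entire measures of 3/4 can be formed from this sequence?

1

One bar of 3/4 = 24 thirty-second notes.
Working in thirty-second notes: dotted quarter note = 12; quarter = 8; thirty-second = 1; thirty-second note = 1; quarter = 8; thirty-second note = 1; thirty-second = 1.
Adding: 12 + 8 + 1 + 1 + 8 + 1 + 1 = 32.
32 ÷ 24 = 1 complete bar with 8 left over.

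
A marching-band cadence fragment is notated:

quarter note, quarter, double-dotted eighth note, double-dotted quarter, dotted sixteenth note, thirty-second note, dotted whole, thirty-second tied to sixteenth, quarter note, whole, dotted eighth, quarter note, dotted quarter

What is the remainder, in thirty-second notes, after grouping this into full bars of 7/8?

18

One bar of 7/8 = 28 thirty-second notes.
Working in thirty-second notes: quarter note = 8; quarter = 8; double-dotted eighth note = 7; double-dotted quarter = 14; dotted sixteenth note = 3; thirty-second note = 1; dotted whole = 48; thirty-second tied to sixteenth (thirty-second + sixteenth) = 3; quarter note = 8; whole = 32; dotted eighth = 6; quarter note = 8; dotted quarter = 12.
Sum: 8 + 8 + 7 + 14 + 3 + 1 + 48 + 3 + 8 + 32 + 6 + 8 + 12 = 158.
158 ÷ 28 = 5 complete bars with 18 thirty-second notes remaining.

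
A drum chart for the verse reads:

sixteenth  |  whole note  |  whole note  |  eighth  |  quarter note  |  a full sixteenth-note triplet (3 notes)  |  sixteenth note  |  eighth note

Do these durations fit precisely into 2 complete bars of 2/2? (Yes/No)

No

One bar of 2/2 = 16 sixteenth notes, so 2 bars = 32.
In sixteenth notes: sixteenth = 1; whole note = 16; whole note = 16; eighth = 2; quarter note = 4; a full sixteenth-note triplet (3 notes) (three triplet sixteenths span one eighth) = 2; sixteenth note = 1; eighth note = 2.
Sum: 1 + 16 + 16 + 2 + 4 + 2 + 1 + 2 = 44.
44 exceeds 32, so the answer is No.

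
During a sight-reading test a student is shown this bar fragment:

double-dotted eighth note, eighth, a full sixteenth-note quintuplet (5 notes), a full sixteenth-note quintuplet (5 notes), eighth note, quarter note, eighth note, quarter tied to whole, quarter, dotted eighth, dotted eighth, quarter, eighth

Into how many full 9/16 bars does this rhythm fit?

6

One bar of 9/16 = 18 thirty-second notes.
In thirty-second notes: double-dotted eighth note = 7; eighth = 4; a full sixteenth-note quintuplet (5 notes) (five quintuplet sixteenths span one quarter) = 8; a full sixteenth-note quintuplet (5 notes) (five quintuplet sixteenths span one quarter) = 8; eighth note = 4; quarter note = 8; eighth note = 4; quarter tied to whole (quarter + whole) = 40; quarter = 8; dotted eighth = 6; dotted eighth = 6; quarter = 8; eighth = 4.
Sum: 7 + 4 + 8 + 8 + 4 + 8 + 4 + 40 + 8 + 6 + 6 + 8 + 4 = 115.
115 ÷ 18 = 6 complete bars with 7 left over.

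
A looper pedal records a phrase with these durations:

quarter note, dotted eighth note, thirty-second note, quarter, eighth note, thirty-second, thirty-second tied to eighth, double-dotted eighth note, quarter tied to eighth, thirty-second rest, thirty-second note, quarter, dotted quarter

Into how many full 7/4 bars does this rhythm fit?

1

One bar of 7/4 = 56 thirty-second notes.
In thirty-second notes: quarter note = 8; dotted eighth note = 6; thirty-second note = 1; quarter = 8; eighth note = 4; thirty-second = 1; thirty-second tied to eighth (thirty-second + eighth) = 5; double-dotted eighth note = 7; quarter tied to eighth (quarter + eighth) = 12; thirty-second rest = 1; thirty-second note = 1; quarter = 8; dotted quarter = 12.
Altogether 8 + 6 + 1 + 8 + 4 + 1 + 5 + 7 + 12 + 1 + 1 + 8 + 12 = 74.
74 ÷ 56 = 1 complete bar with 18 left over.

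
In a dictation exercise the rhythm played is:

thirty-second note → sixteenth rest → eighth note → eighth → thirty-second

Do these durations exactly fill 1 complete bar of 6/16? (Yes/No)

Yes

One bar of 6/16 = 12 thirty-second notes.
Express everything in thirty-second notes: thirty-second note = 1; sixteenth rest = 2; eighth note = 4; eighth = 4; thirty-second = 1.
Adding: 1 + 2 + 4 + 4 + 1 = 12.
12 equals 12, so the answer is Yes.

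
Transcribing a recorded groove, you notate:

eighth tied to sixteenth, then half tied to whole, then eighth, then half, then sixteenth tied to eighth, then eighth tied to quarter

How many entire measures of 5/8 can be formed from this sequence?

4

One bar of 5/8 = 10 sixteenth notes.
Convert each value to sixteenth notes: eighth tied to sixteenth (eighth + sixteenth) = 3; half tied to whole (half + whole) = 24; eighth = 2; half = 8; sixteenth tied to eighth (sixteenth + eighth) = 3; eighth tied to quarter (eighth + quarter) = 6.
Total: 3 + 24 + 2 + 8 + 3 + 6 = 46.
46 ÷ 10 = 4 complete bars with 6 left over.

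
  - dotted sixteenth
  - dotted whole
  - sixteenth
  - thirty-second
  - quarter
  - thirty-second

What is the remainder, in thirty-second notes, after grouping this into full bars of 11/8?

One bar of 11/8 = 44 thirty-second notes.
In thirty-second notes: dotted sixteenth = 3; dotted whole = 48; sixteenth = 2; thirty-second = 1; quarter = 8; thirty-second = 1.
Adding: 3 + 48 + 2 + 1 + 8 + 1 = 63.
63 ÷ 44 = 1 complete bar with 19 thirty-second notes remaining.

19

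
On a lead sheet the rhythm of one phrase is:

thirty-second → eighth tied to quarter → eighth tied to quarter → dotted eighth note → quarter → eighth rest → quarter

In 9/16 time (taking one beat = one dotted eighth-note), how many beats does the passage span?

One dotted eighth-note beat = 6 thirty-second notes.
Convert each value to thirty-second notes: thirty-second = 1; eighth tied to quarter (eighth + quarter) = 12; eighth tied to quarter (eighth + quarter) = 12; dotted eighth note = 6; quarter = 8; eighth rest = 4; quarter = 8.
Total: 1 + 12 + 12 + 6 + 8 + 4 + 8 = 51.
51 ÷ 6 = 8.5 beats.

8.5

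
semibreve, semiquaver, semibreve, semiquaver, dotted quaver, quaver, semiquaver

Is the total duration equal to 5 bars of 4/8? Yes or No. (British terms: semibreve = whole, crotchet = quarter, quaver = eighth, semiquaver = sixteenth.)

Yes

One bar of 4/8 = 8 sixteenth notes, so 5 bars = 40.
Working in sixteenth notes: semibreve = 16; semiquaver = 1; semibreve = 16; semiquaver = 1; dotted quaver = 3; quaver = 2; semiquaver = 1.
Adding: 16 + 1 + 16 + 1 + 3 + 2 + 1 = 40.
40 equals 40, so the answer is Yes.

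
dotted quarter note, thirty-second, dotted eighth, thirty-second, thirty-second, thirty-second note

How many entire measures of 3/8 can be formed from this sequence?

1

One bar of 3/8 = 12 thirty-second notes.
Each duration in thirty-second notes: dotted quarter note = 12; thirty-second = 1; dotted eighth = 6; thirty-second = 1; thirty-second = 1; thirty-second note = 1.
Sum: 12 + 1 + 6 + 1 + 1 + 1 = 22.
22 ÷ 12 = 1 complete bar with 10 left over.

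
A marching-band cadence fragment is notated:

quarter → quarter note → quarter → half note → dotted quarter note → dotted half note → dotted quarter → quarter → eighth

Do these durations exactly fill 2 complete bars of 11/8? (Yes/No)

No

One bar of 11/8 = 11 eighth notes, so 2 bars = 22.
Working in eighth notes: quarter = 2; quarter note = 2; quarter = 2; half note = 4; dotted quarter note = 3; dotted half note = 6; dotted quarter = 3; quarter = 2; eighth = 1.
Altogether 2 + 2 + 2 + 4 + 3 + 6 + 3 + 2 + 1 = 25.
25 exceeds 22, so the answer is No.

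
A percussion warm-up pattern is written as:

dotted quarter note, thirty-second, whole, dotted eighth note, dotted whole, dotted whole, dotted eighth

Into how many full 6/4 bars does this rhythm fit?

One bar of 6/4 = 48 thirty-second notes.
Working in thirty-second notes: dotted quarter note = 12; thirty-second = 1; whole = 32; dotted eighth note = 6; dotted whole = 48; dotted whole = 48; dotted eighth = 6.
Adding: 12 + 1 + 32 + 6 + 48 + 48 + 6 = 153.
153 ÷ 48 = 3 complete bars with 9 left over.

3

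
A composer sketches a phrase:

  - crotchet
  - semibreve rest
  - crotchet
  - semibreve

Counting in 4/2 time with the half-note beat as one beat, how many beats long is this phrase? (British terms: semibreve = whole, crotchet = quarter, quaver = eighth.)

One half-note beat = 2 quarter notes.
Each duration in quarter notes: crotchet = 1; semibreve rest = 4; crotchet = 1; semibreve = 4.
Altogether 1 + 4 + 1 + 4 = 10.
10 ÷ 2 = 5 beats.

5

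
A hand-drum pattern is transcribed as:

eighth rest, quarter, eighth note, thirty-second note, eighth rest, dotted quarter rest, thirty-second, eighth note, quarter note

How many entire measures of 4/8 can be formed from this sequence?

One bar of 4/8 = 16 thirty-second notes.
Working in thirty-second notes: eighth rest = 4; quarter = 8; eighth note = 4; thirty-second note = 1; eighth rest = 4; dotted quarter rest = 12; thirty-second = 1; eighth note = 4; quarter note = 8.
Adding: 4 + 8 + 4 + 1 + 4 + 12 + 1 + 4 + 8 = 46.
46 ÷ 16 = 2 complete bars with 14 left over.

2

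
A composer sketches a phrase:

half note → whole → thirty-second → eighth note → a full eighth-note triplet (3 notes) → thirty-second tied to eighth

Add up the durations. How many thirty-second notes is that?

In thirty-second notes: half note = 16; whole = 32; thirty-second = 1; eighth note = 4; a full eighth-note triplet (3 notes) (three triplet eighths span one quarter) = 8; thirty-second tied to eighth (thirty-second + eighth) = 5.
Altogether 16 + 32 + 1 + 4 + 8 + 5 = 66 thirty-second notes.

66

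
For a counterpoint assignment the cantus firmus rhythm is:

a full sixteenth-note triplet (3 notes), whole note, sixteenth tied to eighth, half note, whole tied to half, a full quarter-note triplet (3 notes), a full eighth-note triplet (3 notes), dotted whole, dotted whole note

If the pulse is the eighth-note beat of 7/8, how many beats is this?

One eighth-note beat = 2 sixteenth notes.
Convert each value to sixteenth notes: a full sixteenth-note triplet (3 notes) (three triplet sixteenths span one eighth) = 2; whole note = 16; sixteenth tied to eighth (sixteenth + eighth) = 3; half note = 8; whole tied to half (whole + half) = 24; a full quarter-note triplet (3 notes) (three triplet quarters span one half) = 8; a full eighth-note triplet (3 notes) (three triplet eighths span one quarter) = 4; dotted whole = 24; dotted whole note = 24.
Total: 2 + 16 + 3 + 8 + 24 + 8 + 4 + 24 + 24 = 113.
113 ÷ 2 = 56.5 beats.

56.5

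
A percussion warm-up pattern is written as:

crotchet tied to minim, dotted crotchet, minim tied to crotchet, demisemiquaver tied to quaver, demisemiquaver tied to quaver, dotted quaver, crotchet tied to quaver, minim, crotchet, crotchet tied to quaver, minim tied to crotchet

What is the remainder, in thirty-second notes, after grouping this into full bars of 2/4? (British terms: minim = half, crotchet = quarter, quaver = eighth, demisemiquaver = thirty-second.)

One bar of 2/4 = 16 thirty-second notes.
Convert each value to thirty-second notes: crotchet tied to minim (crotchet + minim) = 24; dotted crotchet = 12; minim tied to crotchet (minim + crotchet) = 24; demisemiquaver tied to quaver (demisemiquaver + quaver) = 5; demisemiquaver tied to quaver (demisemiquaver + quaver) = 5; dotted quaver = 6; crotchet tied to quaver (crotchet + quaver) = 12; minim = 16; crotchet = 8; crotchet tied to quaver (crotchet + quaver) = 12; minim tied to crotchet (minim + crotchet) = 24.
Altogether 24 + 12 + 24 + 5 + 5 + 6 + 12 + 16 + 8 + 12 + 24 = 148.
148 ÷ 16 = 9 complete bars with 4 thirty-second notes remaining.

4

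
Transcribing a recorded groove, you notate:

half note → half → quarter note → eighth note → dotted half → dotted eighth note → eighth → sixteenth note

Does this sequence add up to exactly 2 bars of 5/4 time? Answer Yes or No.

One bar of 5/4 = 20 sixteenth notes, so 2 bars = 40.
Express everything in sixteenth notes: half note = 8; half = 8; quarter note = 4; eighth note = 2; dotted half = 12; dotted eighth note = 3; eighth = 2; sixteenth note = 1.
Sum: 8 + 8 + 4 + 2 + 12 + 3 + 2 + 1 = 40.
40 equals 40, so the answer is Yes.

Yes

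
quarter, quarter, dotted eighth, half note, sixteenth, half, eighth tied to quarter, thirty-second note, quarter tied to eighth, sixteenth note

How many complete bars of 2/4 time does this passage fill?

5

One bar of 2/4 = 16 thirty-second notes.
Each duration in thirty-second notes: quarter = 8; quarter = 8; dotted eighth = 6; half note = 16; sixteenth = 2; half = 16; eighth tied to quarter (eighth + quarter) = 12; thirty-second note = 1; quarter tied to eighth (quarter + eighth) = 12; sixteenth note = 2.
Total: 8 + 8 + 6 + 16 + 2 + 16 + 12 + 1 + 12 + 2 = 83.
83 ÷ 16 = 5 complete bars with 3 left over.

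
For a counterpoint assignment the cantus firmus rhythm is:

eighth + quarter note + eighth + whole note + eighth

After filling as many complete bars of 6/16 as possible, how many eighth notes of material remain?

1

One bar of 6/16 = 3 eighth notes.
In eighth notes: eighth = 1; quarter note = 2; eighth = 1; whole note = 8; eighth = 1.
Altogether 1 + 2 + 1 + 8 + 1 = 13.
13 ÷ 3 = 4 complete bars with 1 eighth note remaining.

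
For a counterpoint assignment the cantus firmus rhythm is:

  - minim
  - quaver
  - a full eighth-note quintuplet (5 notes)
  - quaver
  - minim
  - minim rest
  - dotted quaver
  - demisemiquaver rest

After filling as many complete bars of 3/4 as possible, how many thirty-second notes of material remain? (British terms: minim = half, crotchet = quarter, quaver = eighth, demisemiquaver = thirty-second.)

7

One bar of 3/4 = 24 thirty-second notes.
Working in thirty-second notes: minim = 16; quaver = 4; a full eighth-note quintuplet (5 notes) (five quintuplet eighths span one half) = 16; quaver = 4; minim = 16; minim rest = 16; dotted quaver = 6; demisemiquaver rest = 1.
Sum: 16 + 4 + 16 + 4 + 16 + 16 + 6 + 1 = 79.
79 ÷ 24 = 3 complete bars with 7 thirty-second notes remaining.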